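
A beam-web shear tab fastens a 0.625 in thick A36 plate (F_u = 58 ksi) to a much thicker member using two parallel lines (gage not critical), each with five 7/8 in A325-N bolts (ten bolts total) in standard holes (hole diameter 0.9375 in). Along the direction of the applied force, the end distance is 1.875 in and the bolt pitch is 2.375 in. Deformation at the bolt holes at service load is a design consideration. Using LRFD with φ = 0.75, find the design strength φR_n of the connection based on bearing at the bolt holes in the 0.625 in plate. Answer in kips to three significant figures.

467 kips

Per bolt r_n = 1.2 l_c t F_u ≤ 2.4 d t F_u; upper limit = 2.4 × 0.875 × 0.625 × 58 = 76.12 kips.
Edge bolt: l_c = 1.875 − 0.9375/2 = 1.406 in → 1.2 × 1.406 × 0.625 × 58 = 61.17 → r_n = 61.17 kips.
Interior bolts: l_c = 2.375 − 0.9375 = 1.438 in → 1.2 × 1.438 × 0.625 × 58 = 62.53 → r_n = 62.53 kips.
R_n = 2 × 61.17 + 8 × 62.53 = 622.6 kips.
Design strength φR_n = 0.75 × 622.6 = 467 kips.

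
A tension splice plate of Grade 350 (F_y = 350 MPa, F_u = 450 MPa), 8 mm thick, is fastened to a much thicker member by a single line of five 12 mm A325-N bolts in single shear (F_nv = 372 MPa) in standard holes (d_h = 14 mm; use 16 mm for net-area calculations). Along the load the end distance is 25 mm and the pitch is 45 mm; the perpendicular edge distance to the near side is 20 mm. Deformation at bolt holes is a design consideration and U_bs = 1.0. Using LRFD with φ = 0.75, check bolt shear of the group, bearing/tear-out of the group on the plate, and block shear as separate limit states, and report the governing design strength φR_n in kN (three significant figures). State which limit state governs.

Bolt shear: A_b = π·12²/4 = 113.1 mm²; R_n = 372 × 113.1 × 5 × 1 / 1000 = 210.4 kN → 0.75 × 210.4 = 158 kN.
Bearing: edge l_c = 18, r_n = 77.76 kN; interior l_c = 31, r_n = 103.7 kN; R_n = 77.76 + 4·103.7 = 492.5 kN → 369 kN.
Block shear: A_gv = 1640, A_nv = 1064, A_nt = 96 mm²; R_n = min(0.6F_uA_nv, 0.6F_yA_gv) + U_bs·F_u·A_nt = 330.5 kN → 248 kN.
Bolt shear governs: 158 kN.

158 kN (bolt shear governs)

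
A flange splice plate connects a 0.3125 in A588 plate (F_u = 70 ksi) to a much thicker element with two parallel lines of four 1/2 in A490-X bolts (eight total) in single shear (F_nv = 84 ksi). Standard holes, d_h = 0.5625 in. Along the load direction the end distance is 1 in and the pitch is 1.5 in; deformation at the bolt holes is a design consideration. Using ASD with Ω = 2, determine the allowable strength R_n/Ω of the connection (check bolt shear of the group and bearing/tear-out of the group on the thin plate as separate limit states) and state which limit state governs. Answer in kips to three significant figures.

66 kips (bolt shear governs)

Bolt shear: A_b = π·0.5²/4 = 0.1963 in²; R_n = 84 × 0.1963 × 8 × 1 = 131.9 kips → 131.9 / 2 = 66 kips.
Bearing (1.2 l_c t F_u ≤ 2.4 d t F_u): upper limit = 2.4·0.5·0.3125·70 = 26.25 kips.
  Edge l_c = 1 − 0.5625/2 = 0.7188 → r_n = 18.87 kips; interior l_c = 1.5 − 0.5625 = 0.9375 → r_n = 24.61 kips.
  R_n,bearing = 2·18.87 + 6·24.61 = 185.4 kips → 185.4 / 2 = 92.7 kips.
Bolt shear governs: 66 kips.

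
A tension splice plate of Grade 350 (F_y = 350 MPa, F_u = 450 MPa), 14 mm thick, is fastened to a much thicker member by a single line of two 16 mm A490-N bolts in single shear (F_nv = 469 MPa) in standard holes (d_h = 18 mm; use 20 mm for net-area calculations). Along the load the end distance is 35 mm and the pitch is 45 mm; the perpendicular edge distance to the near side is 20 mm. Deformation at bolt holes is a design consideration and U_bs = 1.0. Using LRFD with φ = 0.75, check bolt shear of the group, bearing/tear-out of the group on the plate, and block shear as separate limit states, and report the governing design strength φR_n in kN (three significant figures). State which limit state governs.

Bolt shear: A_b = π·16²/4 = 201.1 mm²; R_n = 469 × 201.1 × 2 × 1 / 1000 = 188.6 kN → 0.75 × 188.6 = 141 kN.
Bearing: edge l_c = 26, r_n = 196.6 kN; interior l_c = 27, r_n = 204.1 kN; R_n = 196.6 + 1·204.1 = 400.7 kN → 301 kN.
Block shear: A_gv = 1120, A_nv = 700, A_nt = 140 mm²; R_n = min(0.6F_uA_nv, 0.6F_yA_gv) + U_bs·F_u·A_nt = 252 kN → 189 kN.
Bolt shear governs: 141 kN.

141 kN (bolt shear governs)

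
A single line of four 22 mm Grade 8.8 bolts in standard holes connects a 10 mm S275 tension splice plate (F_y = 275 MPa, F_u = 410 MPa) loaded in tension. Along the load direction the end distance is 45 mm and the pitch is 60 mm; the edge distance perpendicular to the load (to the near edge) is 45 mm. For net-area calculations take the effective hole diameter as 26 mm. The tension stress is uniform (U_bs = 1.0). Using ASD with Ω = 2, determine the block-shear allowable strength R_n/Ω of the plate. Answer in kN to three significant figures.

230 kN

Shear plane L_v = 45 + 3·60 = 225 mm; A_gv = 225 × 10 = 2250 mm².
A_nv = (225 − 3.5·26) × 10 = 1340 mm².
A_nt = (45 − 0.5·26) × 10 = 320 mm².
0.6 F_u A_nv = 329.6 kN; 0.6 F_y A_gv = 371.2 kN → shear rupture governs the shear term.
R_n = 329.6 + 1.0 × 410 × 320 / 1000 = 460.8 kN.
Allowable strength R_n/Ω = 460.8 / 2 = 230 kN.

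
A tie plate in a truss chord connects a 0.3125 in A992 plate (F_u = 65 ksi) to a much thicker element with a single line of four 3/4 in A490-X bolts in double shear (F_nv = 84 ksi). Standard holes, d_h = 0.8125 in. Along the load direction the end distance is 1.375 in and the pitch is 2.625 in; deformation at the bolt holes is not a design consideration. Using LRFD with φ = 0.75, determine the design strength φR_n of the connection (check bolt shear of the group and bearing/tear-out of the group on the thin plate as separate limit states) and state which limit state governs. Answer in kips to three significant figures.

Bolt shear: A_b = π·0.75²/4 = 0.4418 in²; R_n = 84 × 0.4418 × 4 × 2 = 296.9 kips → 0.75 × 296.9 = 223 kips.
Bearing (1.5 l_c t F_u ≤ 3.0 d t F_u): upper limit = 3.0·0.75·0.3125·65 = 45.7 kips.
  Edge l_c = 1.375 − 0.8125/2 = 0.9688 → r_n = 29.52 kips; interior l_c = 2.625 − 0.8125 = 1.812 → r_n = 45.7 kips.
  R_n,bearing = 1·29.52 + 3·45.7 = 166.6 kips → 0.75 × 166.6 = 125 kips.
Bearing governs: 125 kips.

125 kips (bearing governs)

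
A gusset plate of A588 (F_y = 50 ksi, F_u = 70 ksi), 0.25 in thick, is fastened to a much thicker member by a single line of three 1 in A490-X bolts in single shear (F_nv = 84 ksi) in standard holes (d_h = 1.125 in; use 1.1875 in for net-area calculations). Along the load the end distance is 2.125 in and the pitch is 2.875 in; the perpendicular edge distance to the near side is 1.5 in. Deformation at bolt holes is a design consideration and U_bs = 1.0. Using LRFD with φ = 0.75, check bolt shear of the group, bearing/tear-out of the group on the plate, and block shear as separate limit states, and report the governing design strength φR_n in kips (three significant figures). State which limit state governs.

Bolt shear: A_b = π·1²/4 = 0.7854 in²; R_n = 84 × 0.7854 × 3 × 1 = 197.9 kips → 0.75 × 197.9 = 148 kips.
Bearing: edge l_c = 1.562, r_n = 32.81 kips; interior l_c = 1.75, r_n = 36.75 kips; R_n = 32.81 + 2·36.75 = 106.3 kips → 79.7 kips.
Block shear: A_gv = 1.969, A_nv = 1.227, A_nt = 0.2266 in²; R_n = min(0.6F_uA_nv, 0.6F_yA_gv) + U_bs·F_u·A_nt = 67.38 kips → 50.5 kips.
Block shear governs: 50.5 kips.

50.5 kips (block shear governs)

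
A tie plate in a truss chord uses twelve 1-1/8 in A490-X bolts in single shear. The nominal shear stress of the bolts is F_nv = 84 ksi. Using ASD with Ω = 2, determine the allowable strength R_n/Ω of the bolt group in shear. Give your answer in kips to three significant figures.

501 kips

A_b = π × 1.125² / 4 = 0.994 in².
R_n = F_nv · A_b · n · n_s = 84 × 0.994 × 12 × 1 = 1002 kips.
Allowable strength R_n/Ω = 1002 / 2 = 501 kips.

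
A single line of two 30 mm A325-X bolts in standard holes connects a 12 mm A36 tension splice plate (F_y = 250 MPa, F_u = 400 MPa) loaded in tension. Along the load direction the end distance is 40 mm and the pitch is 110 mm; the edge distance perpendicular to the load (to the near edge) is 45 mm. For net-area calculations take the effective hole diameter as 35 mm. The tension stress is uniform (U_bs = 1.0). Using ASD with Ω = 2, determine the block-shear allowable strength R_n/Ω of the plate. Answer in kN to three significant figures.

Shear plane L_v = 40 + 1·110 = 150 mm; A_gv = 150 × 12 = 1800 mm².
A_nv = (150 − 1.5·35) × 12 = 1170 mm².
A_nt = (45 − 0.5·35) × 12 = 330 mm².
0.6 F_u A_nv = 280.8 kN; 0.6 F_y A_gv = 270 kN → shear yielding governs the shear term.
R_n = 270 + 1.0 × 400 × 330 / 1000 = 402 kN.
Allowable strength R_n/Ω = 402 / 2 = 201 kN.

201 kN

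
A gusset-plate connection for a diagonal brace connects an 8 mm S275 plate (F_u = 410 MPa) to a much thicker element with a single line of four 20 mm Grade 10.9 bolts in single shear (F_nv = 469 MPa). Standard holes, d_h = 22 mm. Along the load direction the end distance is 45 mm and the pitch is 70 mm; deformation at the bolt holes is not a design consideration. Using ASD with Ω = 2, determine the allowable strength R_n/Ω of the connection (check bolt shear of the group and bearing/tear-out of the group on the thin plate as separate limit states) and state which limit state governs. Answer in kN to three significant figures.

295 kN (bolt shear governs)

Bolt shear: A_b = π·20²/4 = 314.2 mm²; R_n = 469 × 314.2 × 4 × 1 / 1000 = 589.4 kN → 589.4 / 2 = 295 kN.
Bearing (1.5 l_c t F_u ≤ 3.0 d t F_u): upper limit = 3.0·20·8·410 / 1000 = 196.8 kN.
  Edge l_c = 45 − 22/2 = 34 → r_n = 167.3 kN; interior l_c = 70 − 22 = 48 → r_n = 196.8 kN.
  R_n,bearing = 1·167.3 + 3·196.8 = 757.7 kN → 757.7 / 2 = 379 kN.
Bolt shear governs: 295 kN.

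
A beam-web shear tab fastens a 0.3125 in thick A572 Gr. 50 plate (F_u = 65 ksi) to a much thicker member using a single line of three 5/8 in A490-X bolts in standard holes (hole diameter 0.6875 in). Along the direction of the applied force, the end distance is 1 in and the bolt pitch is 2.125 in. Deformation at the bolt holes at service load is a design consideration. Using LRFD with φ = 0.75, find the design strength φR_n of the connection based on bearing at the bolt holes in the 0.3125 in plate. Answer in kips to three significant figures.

57.7 kips

Per bolt r_n = 1.2 l_c t F_u ≤ 2.4 d t F_u; upper limit = 2.4 × 0.625 × 0.3125 × 65 = 30.47 kips.
Edge bolt: l_c = 1 − 0.6875/2 = 0.6562 in → 1.2 × 0.6562 × 0.3125 × 65 = 16 → r_n = 16 kips.
Interior bolts: l_c = 2.125 − 0.6875 = 1.438 in → 1.2 × 1.438 × 0.3125 × 65 = 35.04 → r_n = 30.47 kips.
R_n = 1 × 16 + 2 × 30.47 = 76.93 kips.
Design strength φR_n = 0.75 × 76.93 = 57.7 kips.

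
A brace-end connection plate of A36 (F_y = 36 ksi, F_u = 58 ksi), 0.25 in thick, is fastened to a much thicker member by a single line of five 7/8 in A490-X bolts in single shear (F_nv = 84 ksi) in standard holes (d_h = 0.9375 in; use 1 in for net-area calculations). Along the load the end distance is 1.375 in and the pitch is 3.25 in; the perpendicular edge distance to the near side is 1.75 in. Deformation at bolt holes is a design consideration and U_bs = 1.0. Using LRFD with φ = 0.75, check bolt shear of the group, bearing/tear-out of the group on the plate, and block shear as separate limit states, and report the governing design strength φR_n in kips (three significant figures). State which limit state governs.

Bolt shear: A_b = π·0.875²/4 = 0.6013 in²; R_n = 84 × 0.6013 × 5 × 1 = 252.6 kips → 0.75 × 252.6 = 189 kips.
Bearing: edge l_c = 0.9062, r_n = 15.77 kips; interior l_c = 2.312, r_n = 30.45 kips; R_n = 15.77 + 4·30.45 = 137.6 kips → 103 kips.
Block shear: A_gv = 3.594, A_nv = 2.469, A_nt = 0.3125 in²; R_n = min(0.6F_uA_nv, 0.6F_yA_gv) + U_bs·F_u·A_nt = 95.75 kips → 71.8 kips.
Block shear governs: 71.8 kips.

71.8 kips (block shear governs)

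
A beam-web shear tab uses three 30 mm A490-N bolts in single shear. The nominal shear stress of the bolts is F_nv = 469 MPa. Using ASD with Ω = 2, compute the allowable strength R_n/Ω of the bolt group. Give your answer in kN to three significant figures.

497 kN

A_b = π × 30² / 4 = 706.9 mm².
R_n = F_nv · A_b · n · n_s = 469 × 706.9 × 3 × 1 / 1000 = 994.5 kN.
Allowable strength R_n/Ω = 994.5 / 2 = 497 kN.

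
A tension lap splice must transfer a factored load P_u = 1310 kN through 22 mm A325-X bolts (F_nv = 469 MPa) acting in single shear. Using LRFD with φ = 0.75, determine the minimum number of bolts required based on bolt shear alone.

10 bolts

A_b = π·22²/4 = 380.1 mm².
Per-bolt design strength φR_n = 0.75 × 469 × 380.1 × 1 / 1000 = 133.7 kN.
n ≥ 1310 / 133.7 = 9.797 → use 10 bolts.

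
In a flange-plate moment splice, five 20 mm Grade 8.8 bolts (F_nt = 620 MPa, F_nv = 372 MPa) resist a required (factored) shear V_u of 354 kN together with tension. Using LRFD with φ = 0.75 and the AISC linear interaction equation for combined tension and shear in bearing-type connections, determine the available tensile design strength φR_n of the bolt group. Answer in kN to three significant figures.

360 kN

A_b = π·20²/4 = 314.2 mm²; f_rv = 354 × 1000 / (5 × 314.2) = 225.4 MPa.
F'_nt = 1.3 F_nt − (F_nt / φF_nv) f_rv = 1.3·620 − (620/(0.75·372))·225.4 = 305.2 MPa, capped at F_nt → F'_nt = 305.2 MPa.
R_n = F'_nt · A_b · n = 305.2 × 314.2 × 5 / 1000 = 479.4 kN.
Design strength φR_n = 0.75 × 479.4 = 360 kN.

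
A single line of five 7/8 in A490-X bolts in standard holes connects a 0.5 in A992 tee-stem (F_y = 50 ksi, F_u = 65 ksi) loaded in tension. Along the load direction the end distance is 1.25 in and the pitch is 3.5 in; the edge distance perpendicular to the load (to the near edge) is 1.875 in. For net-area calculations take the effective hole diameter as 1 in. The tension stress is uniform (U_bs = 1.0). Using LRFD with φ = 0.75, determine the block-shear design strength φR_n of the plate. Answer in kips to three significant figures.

191 kips

Shear plane L_v = 1.25 + 4·3.5 = 15.25 in; A_gv = 15.25 × 0.5 = 7.625 in².
A_nv = (15.25 − 4.5·1) × 0.5 = 5.375 in².
A_nt = (1.875 − 0.5·1) × 0.5 = 0.6875 in².
0.6 F_u A_nv = 209.6 kips; 0.6 F_y A_gv = 228.8 kips → shear rupture governs the shear term.
R_n = 209.6 + 1.0 × 65 × 0.6875 = 254.3 kips.
Design strength φR_n = 0.75 × 254.3 = 191 kips.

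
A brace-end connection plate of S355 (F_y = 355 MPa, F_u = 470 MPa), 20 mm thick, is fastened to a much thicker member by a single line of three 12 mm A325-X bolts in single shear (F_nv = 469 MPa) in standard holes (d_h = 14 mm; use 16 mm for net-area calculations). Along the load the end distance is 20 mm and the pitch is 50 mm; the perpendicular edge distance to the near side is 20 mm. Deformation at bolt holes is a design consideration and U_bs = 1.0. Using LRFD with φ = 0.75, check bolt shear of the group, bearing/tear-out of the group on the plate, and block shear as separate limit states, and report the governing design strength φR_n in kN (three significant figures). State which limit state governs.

119 kN (bolt shear governs)

Bolt shear: A_b = π·12²/4 = 113.1 mm²; R_n = 469 × 113.1 × 3 × 1 / 1000 = 159.1 kN → 0.75 × 159.1 = 119 kN.
Bearing: edge l_c = 13, r_n = 146.6 kN; interior l_c = 36, r_n = 270.7 kN; R_n = 146.6 + 2·270.7 = 688.1 kN → 516 kN.
Block shear: A_gv = 2400, A_nv = 1600, A_nt = 240 mm²; R_n = min(0.6F_uA_nv, 0.6F_yA_gv) + U_bs·F_u·A_nt = 564 kN → 423 kN.
Bolt shear governs: 119 kN.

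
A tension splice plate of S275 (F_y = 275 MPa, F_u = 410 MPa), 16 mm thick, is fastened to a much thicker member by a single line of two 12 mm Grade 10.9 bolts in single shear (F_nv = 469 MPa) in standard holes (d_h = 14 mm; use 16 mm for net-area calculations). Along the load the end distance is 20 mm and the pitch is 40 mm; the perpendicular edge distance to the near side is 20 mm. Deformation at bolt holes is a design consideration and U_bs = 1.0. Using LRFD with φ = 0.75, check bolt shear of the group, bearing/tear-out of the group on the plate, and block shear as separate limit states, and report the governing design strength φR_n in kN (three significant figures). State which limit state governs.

79.6 kN (bolt shear governs)

Bolt shear: A_b = π·12²/4 = 113.1 mm²; R_n = 469 × 113.1 × 2 × 1 / 1000 = 106.1 kN → 0.75 × 106.1 = 79.6 kN.
Bearing: edge l_c = 13, r_n = 102.3 kN; interior l_c = 26, r_n = 188.9 kN; R_n = 102.3 + 1·188.9 = 291.3 kN → 218 kN.
Block shear: A_gv = 960, A_nv = 576, A_nt = 192 mm²; R_n = min(0.6F_uA_nv, 0.6F_yA_gv) + U_bs·F_u·A_nt = 220.4 kN → 165 kN.
Bolt shear governs: 79.6 kN.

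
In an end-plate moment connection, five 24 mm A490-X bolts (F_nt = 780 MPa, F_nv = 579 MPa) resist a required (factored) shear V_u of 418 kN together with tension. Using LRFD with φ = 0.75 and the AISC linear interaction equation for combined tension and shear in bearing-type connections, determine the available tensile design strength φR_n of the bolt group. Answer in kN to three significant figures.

A_b = π·24²/4 = 452.4 mm²; f_rv = 418 × 1000 / (5 × 452.4) = 184.8 MPa.
F'_nt = 1.3 F_nt − (F_nt / φF_nv) f_rv = 1.3·780 − (780/(0.75·579))·184.8 = 682.1 MPa, capped at F_nt → F'_nt = 682.1 MPa.
R_n = F'_nt · A_b · n = 682.1 × 452.4 × 5 / 1000 = 1543 kN.
Design strength φR_n = 0.75 × 1543 = 1160 kN.

1160 kN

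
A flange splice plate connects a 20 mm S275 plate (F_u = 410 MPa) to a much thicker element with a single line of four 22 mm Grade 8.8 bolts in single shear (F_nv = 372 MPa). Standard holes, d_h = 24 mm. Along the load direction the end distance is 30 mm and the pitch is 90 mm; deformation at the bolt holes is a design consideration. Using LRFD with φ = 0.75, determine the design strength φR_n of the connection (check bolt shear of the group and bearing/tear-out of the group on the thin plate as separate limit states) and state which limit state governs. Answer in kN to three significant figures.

Bolt shear: A_b = π·22²/4 = 380.1 mm²; R_n = 372 × 380.1 × 4 × 1 / 1000 = 565.6 kN → 0.75 × 565.6 = 424 kN.
Bearing (1.2 l_c t F_u ≤ 2.4 d t F_u): upper limit = 2.4·22·20·410 / 1000 = 433 kN.
  Edge l_c = 30 − 24/2 = 18 → r_n = 177.1 kN; interior l_c = 90 − 24 = 66 → r_n = 433 kN.
  R_n,bearing = 1·177.1 + 3·433 = 1476 kN → 0.75 × 1476 = 1110 kN.
Bolt shear governs: 424 kN.

424 kN (bolt shear governs)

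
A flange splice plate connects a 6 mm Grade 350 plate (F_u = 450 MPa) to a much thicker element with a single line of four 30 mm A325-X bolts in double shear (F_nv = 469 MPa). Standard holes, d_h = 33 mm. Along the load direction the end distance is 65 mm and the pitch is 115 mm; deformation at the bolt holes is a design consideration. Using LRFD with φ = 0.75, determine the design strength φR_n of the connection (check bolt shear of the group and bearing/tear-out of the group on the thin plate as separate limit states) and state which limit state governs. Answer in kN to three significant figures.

Bolt shear: A_b = π·30²/4 = 706.9 mm²; R_n = 469 × 706.9 × 4 × 2 / 1000 = 2652 kN → 0.75 × 2652 = 1990 kN.
Bearing (1.2 l_c t F_u ≤ 2.4 d t F_u): upper limit = 2.4·30·6·450 / 1000 = 194.4 kN.
  Edge l_c = 65 − 33/2 = 48.5 → r_n = 157.1 kN; interior l_c = 115 − 33 = 82 → r_n = 194.4 kN.
  R_n,bearing = 1·157.1 + 3·194.4 = 740.3 kN → 0.75 × 740.3 = 555 kN.
Bearing governs: 555 kN.

555 kN (bearing governs)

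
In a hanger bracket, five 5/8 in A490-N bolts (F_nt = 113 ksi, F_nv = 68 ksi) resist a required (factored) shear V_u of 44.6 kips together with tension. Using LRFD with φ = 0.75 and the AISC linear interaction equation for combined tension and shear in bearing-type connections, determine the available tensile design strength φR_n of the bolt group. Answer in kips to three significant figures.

94.9 kips

A_b = π·0.625²/4 = 0.3068 in²; f_rv = 44.6 / (5 × 0.3068) = 29.07 ksi.
F'_nt = 1.3 F_nt − (F_nt / φF_nv) f_rv = 1.3·113 − (113/(0.75·68))·29.07 = 82.48 ksi, capped at F_nt → F'_nt = 82.48 ksi.
R_n = F'_nt · A_b · n = 82.48 × 0.3068 × 5 = 126.5 kips.
Design strength φR_n = 0.75 × 126.5 = 94.9 kips.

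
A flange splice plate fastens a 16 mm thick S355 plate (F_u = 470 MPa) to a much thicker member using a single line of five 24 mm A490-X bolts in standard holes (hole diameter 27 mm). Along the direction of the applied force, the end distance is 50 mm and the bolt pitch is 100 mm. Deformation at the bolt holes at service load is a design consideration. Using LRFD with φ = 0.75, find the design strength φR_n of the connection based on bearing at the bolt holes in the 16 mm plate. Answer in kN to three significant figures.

Per bolt r_n = 1.2 l_c t F_u ≤ 2.4 d t F_u; upper limit = 2.4 × 24 × 16 × 470 / 1000 = 433.2 kN.
Edge bolt: l_c = 50 − 27/2 = 36.5 mm → 1.2 × 36.5 × 16 × 470 / 1000 = 329.4 → r_n = 329.4 kN.
Interior bolts: l_c = 100 − 27 = 73 mm → 1.2 × 73 × 16 × 470 / 1000 = 658.8 → r_n = 433.2 kN.
R_n = 1 × 329.4 + 4 × 433.2 = 2062 kN.
Design strength φR_n = 0.75 × 2062 = 1550 kN.

1550 kN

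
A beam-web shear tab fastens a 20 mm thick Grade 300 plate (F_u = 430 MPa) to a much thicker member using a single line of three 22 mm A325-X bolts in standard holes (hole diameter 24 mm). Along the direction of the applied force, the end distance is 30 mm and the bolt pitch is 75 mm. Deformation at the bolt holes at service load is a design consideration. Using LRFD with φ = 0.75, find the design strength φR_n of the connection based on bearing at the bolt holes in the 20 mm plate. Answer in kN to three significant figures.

820 kN

Per bolt r_n = 1.2 l_c t F_u ≤ 2.4 d t F_u; upper limit = 2.4 × 22 × 20 × 430 / 1000 = 454.1 kN.
Edge bolt: l_c = 30 − 24/2 = 18 mm → 1.2 × 18 × 20 × 430 / 1000 = 185.8 → r_n = 185.8 kN.
Interior bolts: l_c = 75 − 24 = 51 mm → 1.2 × 51 × 20 × 430 / 1000 = 526.3 → r_n = 454.1 kN.
R_n = 1 × 185.8 + 2 × 454.1 = 1094 kN.
Design strength φR_n = 0.75 × 1094 = 820 kN.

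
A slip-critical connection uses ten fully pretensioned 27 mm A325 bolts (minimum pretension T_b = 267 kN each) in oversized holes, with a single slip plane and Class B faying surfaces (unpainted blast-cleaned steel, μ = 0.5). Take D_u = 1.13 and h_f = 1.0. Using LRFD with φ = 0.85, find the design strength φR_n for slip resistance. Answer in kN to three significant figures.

R_n = μ · D_u · h_f · T_b · n_s · n_b = 0.5 × 1.13 × 1.0 × 267 × 1 × 10 = 1509 kN.
Design strength φR_n = 0.85 × 1509 = 1280 kN.

1280 kN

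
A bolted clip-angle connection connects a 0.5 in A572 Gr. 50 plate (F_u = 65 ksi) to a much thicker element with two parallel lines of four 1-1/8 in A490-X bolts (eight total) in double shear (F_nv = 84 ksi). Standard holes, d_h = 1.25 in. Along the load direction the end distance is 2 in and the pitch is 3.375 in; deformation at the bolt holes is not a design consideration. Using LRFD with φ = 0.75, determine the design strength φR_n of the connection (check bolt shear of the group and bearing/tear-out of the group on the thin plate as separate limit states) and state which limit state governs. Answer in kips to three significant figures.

Bolt shear: A_b = π·1.125²/4 = 0.994 in²; R_n = 84 × 0.994 × 8 × 2 = 1336 kips → 0.75 × 1336 = 1000 kips.
Bearing (1.5 l_c t F_u ≤ 3.0 d t F_u): upper limit = 3.0·1.125·0.5·65 = 109.7 kips.
  Edge l_c = 2 − 1.25/2 = 1.375 → r_n = 67.03 kips; interior l_c = 3.375 − 1.25 = 2.125 → r_n = 103.6 kips.
  R_n,bearing = 2·67.03 + 6·103.6 = 755.6 kips → 0.75 × 755.6 = 567 kips.
Bearing governs: 567 kips.

567 kips (bearing governs)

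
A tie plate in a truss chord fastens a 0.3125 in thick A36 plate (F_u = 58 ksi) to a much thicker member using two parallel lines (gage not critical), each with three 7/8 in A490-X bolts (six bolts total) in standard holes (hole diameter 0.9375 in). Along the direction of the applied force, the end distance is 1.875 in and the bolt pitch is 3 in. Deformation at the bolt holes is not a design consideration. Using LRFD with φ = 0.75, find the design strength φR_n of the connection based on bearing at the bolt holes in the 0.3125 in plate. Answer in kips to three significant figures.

200 kips

Per bolt r_n = 1.5 l_c t F_u ≤ 3.0 d t F_u; upper limit = 3.0 × 0.875 × 0.3125 × 58 = 47.58 kips.
Edge bolt: l_c = 1.875 − 0.9375/2 = 1.406 in → 1.5 × 1.406 × 0.3125 × 58 = 38.23 → r_n = 38.23 kips.
Interior bolts: l_c = 3 − 0.9375 = 2.062 in → 1.5 × 2.062 × 0.3125 × 58 = 56.07 → r_n = 47.58 kips.
R_n = 2 × 38.23 + 4 × 47.58 = 266.8 kips.
Design strength φR_n = 0.75 × 266.8 = 200 kips.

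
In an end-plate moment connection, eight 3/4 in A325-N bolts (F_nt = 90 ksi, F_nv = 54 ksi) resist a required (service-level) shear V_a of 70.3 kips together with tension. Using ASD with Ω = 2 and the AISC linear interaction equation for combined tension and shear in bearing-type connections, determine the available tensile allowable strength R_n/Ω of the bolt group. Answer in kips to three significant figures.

89.6 kips

A_b = π·0.75²/4 = 0.4418 in²; f_rv = 70.3 / (8 × 0.4418) = 19.89 ksi.
F'_nt = 1.3 F_nt − (Ω F_nt / F_nv) f_rv = 1.3·90 − (2·90/54)·19.89 = 50.7 ksi, capped at F_nt → F'_nt = 50.7 ksi.
R_n = F'_nt · A_b · n = 50.7 × 0.4418 × 8 = 179.2 kips.
Allowable strength R_n/Ω = 179.2 / 2 = 89.6 kips.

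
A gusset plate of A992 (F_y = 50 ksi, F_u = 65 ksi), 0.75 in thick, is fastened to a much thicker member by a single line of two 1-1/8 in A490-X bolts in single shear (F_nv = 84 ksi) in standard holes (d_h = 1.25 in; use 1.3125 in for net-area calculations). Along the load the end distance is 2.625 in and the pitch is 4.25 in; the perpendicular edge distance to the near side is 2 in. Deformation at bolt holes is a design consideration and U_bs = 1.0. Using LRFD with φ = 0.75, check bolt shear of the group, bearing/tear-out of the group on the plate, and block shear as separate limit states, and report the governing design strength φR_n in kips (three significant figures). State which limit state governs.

125 kips (bolt shear governs)

Bolt shear: A_b = π·1.125²/4 = 0.994 in²; R_n = 84 × 0.994 × 2 × 1 = 167 kips → 0.75 × 167 = 125 kips.
Bearing: edge l_c = 2, r_n = 117 kips; interior l_c = 3, r_n = 131.6 kips; R_n = 117 + 1·131.6 = 248.6 kips → 186 kips.
Block shear: A_gv = 5.156, A_nv = 3.68, A_nt = 1.008 in²; R_n = min(0.6F_uA_nv, 0.6F_yA_gv) + U_bs·F_u·A_nt = 209 kips → 157 kips.
Bolt shear governs: 125 kips.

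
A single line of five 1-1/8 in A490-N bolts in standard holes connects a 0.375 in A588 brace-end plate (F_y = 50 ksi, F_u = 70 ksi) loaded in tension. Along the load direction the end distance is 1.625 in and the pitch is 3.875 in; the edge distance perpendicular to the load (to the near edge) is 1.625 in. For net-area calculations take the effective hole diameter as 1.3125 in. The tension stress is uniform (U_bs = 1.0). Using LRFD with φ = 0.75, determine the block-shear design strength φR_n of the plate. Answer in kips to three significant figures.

152 kips

Shear plane L_v = 1.625 + 4·3.875 = 17.12 in; A_gv = 17.12 × 0.375 = 6.422 in².
A_nv = (17.12 − 4.5·1.3125) × 0.375 = 4.207 in².
A_nt = (1.625 − 0.5·1.3125) × 0.375 = 0.3633 in².
0.6 F_u A_nv = 176.7 kips; 0.6 F_y A_gv = 192.7 kips → shear rupture governs the shear term.
R_n = 176.7 + 1.0 × 70 × 0.3633 = 202.1 kips.
Design strength φR_n = 0.75 × 202.1 = 152 kips.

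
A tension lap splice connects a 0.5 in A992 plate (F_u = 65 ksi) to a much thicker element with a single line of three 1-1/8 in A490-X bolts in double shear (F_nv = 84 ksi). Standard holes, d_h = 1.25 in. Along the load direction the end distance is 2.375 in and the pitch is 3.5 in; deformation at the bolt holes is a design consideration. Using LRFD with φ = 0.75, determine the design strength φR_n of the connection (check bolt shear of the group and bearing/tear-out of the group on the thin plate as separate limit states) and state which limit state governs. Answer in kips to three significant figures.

Bolt shear: A_b = π·1.125²/4 = 0.994 in²; R_n = 84 × 0.994 × 3 × 2 = 501 kips → 0.75 × 501 = 376 kips.
Bearing (1.2 l_c t F_u ≤ 2.4 d t F_u): upper limit = 2.4·1.125·0.5·65 = 87.75 kips.
  Edge l_c = 2.375 − 1.25/2 = 1.75 → r_n = 68.25 kips; interior l_c = 3.5 − 1.25 = 2.25 → r_n = 87.75 kips.
  R_n,bearing = 1·68.25 + 2·87.75 = 243.7 kips → 0.75 × 243.7 = 183 kips.
Bearing governs: 183 kips.

183 kips (bearing governs)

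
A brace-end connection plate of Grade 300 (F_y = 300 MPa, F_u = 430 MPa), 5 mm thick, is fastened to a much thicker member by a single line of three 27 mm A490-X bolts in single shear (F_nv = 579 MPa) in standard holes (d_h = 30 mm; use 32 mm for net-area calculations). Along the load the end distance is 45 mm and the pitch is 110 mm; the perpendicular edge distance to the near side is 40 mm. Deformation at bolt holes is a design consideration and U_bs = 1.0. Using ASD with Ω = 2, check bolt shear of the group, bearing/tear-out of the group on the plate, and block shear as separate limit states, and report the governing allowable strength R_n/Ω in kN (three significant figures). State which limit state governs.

145 kN (block shear governs)

Bolt shear: A_b = π·27²/4 = 572.6 mm²; R_n = 579 × 572.6 × 3 × 1 / 1000 = 994.5 kN → 994.5 / 2 = 497 kN.
Bearing: edge l_c = 30, r_n = 77.4 kN; interior l_c = 80, r_n = 139.3 kN; R_n = 77.4 + 2·139.3 = 356 kN → 178 kN.
Block shear: A_gv = 1325, A_nv = 925, A_nt = 120 mm²; R_n = min(0.6F_uA_nv, 0.6F_yA_gv) + U_bs·F_u·A_nt = 290.1 kN → 145 kN.
Block shear governs: 145 kN.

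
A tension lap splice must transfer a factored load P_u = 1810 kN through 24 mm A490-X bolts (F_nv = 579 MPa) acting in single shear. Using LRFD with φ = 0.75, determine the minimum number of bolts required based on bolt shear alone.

10 bolts

A_b = π·24²/4 = 452.4 mm².
Per-bolt design strength φR_n = 0.75 × 579 × 452.4 × 1 / 1000 = 196.5 kN.
n ≥ 1810 / 196.5 = 9.214 → use 10 bolts.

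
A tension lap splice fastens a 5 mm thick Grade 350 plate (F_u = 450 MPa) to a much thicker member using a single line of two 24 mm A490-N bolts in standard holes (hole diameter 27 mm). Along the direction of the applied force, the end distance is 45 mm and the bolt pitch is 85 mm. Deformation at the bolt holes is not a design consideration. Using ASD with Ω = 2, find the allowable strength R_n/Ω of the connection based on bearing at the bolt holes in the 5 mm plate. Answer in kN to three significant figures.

134 kN

Per bolt r_n = 1.5 l_c t F_u ≤ 3.0 d t F_u; upper limit = 3.0 × 24 × 5 × 450 / 1000 = 162 kN.
Edge bolt: l_c = 45 − 27/2 = 31.5 mm → 1.5 × 31.5 × 5 × 450 / 1000 = 106.3 → r_n = 106.3 kN.
Interior bolts: l_c = 85 − 27 = 58 mm → 1.5 × 58 × 5 × 450 / 1000 = 195.8 → r_n = 162 kN.
R_n = 1 × 106.3 + 1 × 162 = 268.3 kN.
Allowable strength R_n/Ω = 268.3 / 2 = 134 kN.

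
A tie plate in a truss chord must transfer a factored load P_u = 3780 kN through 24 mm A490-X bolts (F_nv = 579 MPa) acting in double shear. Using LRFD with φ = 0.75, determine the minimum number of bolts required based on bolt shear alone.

10 bolts

A_b = π·24²/4 = 452.4 mm².
Per-bolt design strength φR_n = 0.75 × 579 × 452.4 × 2 / 1000 = 392.9 kN.
n ≥ 3780 / 392.9 = 9.621 → use 10 bolts.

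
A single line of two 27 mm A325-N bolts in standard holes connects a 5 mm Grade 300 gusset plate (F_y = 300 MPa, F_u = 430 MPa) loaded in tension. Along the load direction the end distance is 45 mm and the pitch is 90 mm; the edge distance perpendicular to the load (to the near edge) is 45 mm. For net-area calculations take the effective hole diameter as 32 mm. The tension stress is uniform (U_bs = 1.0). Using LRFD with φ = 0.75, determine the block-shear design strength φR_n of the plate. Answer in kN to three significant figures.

131 kN

Shear plane L_v = 45 + 1·90 = 135 mm; A_gv = 135 × 5 = 675 mm².
A_nv = (135 − 1.5·32) × 5 = 435 mm².
A_nt = (45 − 0.5·32) × 5 = 145 mm².
0.6 F_u A_nv = 112.2 kN; 0.6 F_y A_gv = 121.5 kN → shear rupture governs the shear term.
R_n = 112.2 + 1.0 × 430 × 145 / 1000 = 174.6 kN.
Design strength φR_n = 0.75 × 174.6 = 131 kN.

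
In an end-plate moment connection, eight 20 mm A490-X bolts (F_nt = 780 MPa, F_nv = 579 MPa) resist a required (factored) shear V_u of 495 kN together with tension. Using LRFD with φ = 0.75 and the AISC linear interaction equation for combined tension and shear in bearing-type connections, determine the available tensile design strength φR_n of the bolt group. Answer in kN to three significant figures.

A_b = π·20²/4 = 314.2 mm²; f_rv = 495 × 1000 / (8 × 314.2) = 197 MPa.
F'_nt = 1.3 F_nt − (F_nt / φF_nv) f_rv = 1.3·780 − (780/(0.75·579))·197 = 660.2 MPa, capped at F_nt → F'_nt = 660.2 MPa.
R_n = F'_nt · A_b · n = 660.2 × 314.2 × 8 / 1000 = 1659 kN.
Design strength φR_n = 0.75 × 1659 = 1240 kN.

1240 kN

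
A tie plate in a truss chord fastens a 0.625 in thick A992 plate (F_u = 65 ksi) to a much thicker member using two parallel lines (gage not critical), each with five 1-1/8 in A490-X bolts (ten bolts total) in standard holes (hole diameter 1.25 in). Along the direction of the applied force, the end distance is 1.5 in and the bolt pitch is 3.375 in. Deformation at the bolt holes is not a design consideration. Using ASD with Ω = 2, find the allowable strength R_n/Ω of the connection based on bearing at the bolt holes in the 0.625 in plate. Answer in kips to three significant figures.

571 kips

Per bolt r_n = 1.5 l_c t F_u ≤ 3.0 d t F_u; upper limit = 3.0 × 1.125 × 0.625 × 65 = 137.1 kips.
Edge bolt: l_c = 1.5 − 1.25/2 = 0.875 in → 1.5 × 0.875 × 0.625 × 65 = 53.32 → r_n = 53.32 kips.
Interior bolts: l_c = 3.375 − 1.25 = 2.125 in → 1.5 × 2.125 × 0.625 × 65 = 129.5 → r_n = 129.5 kips.
R_n = 2 × 53.32 + 8 × 129.5 = 1143 kips.
Allowable strength R_n/Ω = 1143 / 2 = 571 kips.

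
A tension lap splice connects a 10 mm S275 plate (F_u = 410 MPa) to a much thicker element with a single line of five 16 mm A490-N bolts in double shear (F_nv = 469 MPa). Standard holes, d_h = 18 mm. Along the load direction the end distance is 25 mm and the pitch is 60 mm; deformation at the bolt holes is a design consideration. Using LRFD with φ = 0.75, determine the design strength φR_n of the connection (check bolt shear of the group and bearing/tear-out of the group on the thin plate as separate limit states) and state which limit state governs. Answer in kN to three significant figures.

Bolt shear: A_b = π·16²/4 = 201.1 mm²; R_n = 469 × 201.1 × 5 × 2 / 1000 = 943 kN → 0.75 × 943 = 707 kN.
Bearing (1.2 l_c t F_u ≤ 2.4 d t F_u): upper limit = 2.4·16·10·410 / 1000 = 157.4 kN.
  Edge l_c = 25 − 18/2 = 16 → r_n = 78.72 kN; interior l_c = 60 − 18 = 42 → r_n = 157.4 kN.
  R_n,bearing = 1·78.72 + 4·157.4 = 708.5 kN → 0.75 × 708.5 = 531 kN.
Bearing governs: 531 kN.

531 kN (bearing governs)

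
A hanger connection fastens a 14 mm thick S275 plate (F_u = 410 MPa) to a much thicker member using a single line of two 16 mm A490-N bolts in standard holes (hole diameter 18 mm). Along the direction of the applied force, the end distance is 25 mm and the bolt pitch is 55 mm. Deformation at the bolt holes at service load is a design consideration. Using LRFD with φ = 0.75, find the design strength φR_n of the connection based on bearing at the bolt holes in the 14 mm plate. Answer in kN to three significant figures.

Per bolt r_n = 1.2 l_c t F_u ≤ 2.4 d t F_u; upper limit = 2.4 × 16 × 14 × 410 / 1000 = 220.4 kN.
Edge bolt: l_c = 25 − 18/2 = 16 mm → 1.2 × 16 × 14 × 410 / 1000 = 110.2 → r_n = 110.2 kN.
Interior bolts: l_c = 55 − 18 = 37 mm → 1.2 × 37 × 14 × 410 / 1000 = 254.9 → r_n = 220.4 kN.
R_n = 1 × 110.2 + 1 × 220.4 = 330.6 kN.
Design strength φR_n = 0.75 × 330.6 = 248 kN.

248 kN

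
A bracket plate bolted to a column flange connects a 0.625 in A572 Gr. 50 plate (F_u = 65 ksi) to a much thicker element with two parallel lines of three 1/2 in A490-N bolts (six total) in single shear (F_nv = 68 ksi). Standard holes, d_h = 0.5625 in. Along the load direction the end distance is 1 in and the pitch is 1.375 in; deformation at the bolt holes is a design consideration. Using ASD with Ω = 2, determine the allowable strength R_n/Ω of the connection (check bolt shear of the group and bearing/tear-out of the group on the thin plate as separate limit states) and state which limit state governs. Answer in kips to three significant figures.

40.1 kips (bolt shear governs)

Bolt shear: A_b = π·0.5²/4 = 0.1963 in²; R_n = 68 × 0.1963 × 6 × 1 = 80.11 kips → 80.11 / 2 = 40.1 kips.
Bearing (1.2 l_c t F_u ≤ 2.4 d t F_u): upper limit = 2.4·0.5·0.625·65 = 48.75 kips.
  Edge l_c = 1 − 0.5625/2 = 0.7188 → r_n = 35.04 kips; interior l_c = 1.375 − 0.5625 = 0.8125 → r_n = 39.61 kips.
  R_n,bearing = 2·35.04 + 4·39.61 = 228.5 kips → 228.5 / 2 = 114 kips.
Bolt shear governs: 40.1 kips.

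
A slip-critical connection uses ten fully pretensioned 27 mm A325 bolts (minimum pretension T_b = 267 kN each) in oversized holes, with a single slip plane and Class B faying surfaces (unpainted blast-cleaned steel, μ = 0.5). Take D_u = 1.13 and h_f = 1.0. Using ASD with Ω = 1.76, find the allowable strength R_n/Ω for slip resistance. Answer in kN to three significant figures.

R_n = μ · D_u · h_f · T_b · n_s · n_b = 0.5 × 1.13 × 1.0 × 267 × 1 × 10 = 1509 kN.
Allowable strength R_n/Ω = 1509 / 1.76 = 857 kN.

857 kN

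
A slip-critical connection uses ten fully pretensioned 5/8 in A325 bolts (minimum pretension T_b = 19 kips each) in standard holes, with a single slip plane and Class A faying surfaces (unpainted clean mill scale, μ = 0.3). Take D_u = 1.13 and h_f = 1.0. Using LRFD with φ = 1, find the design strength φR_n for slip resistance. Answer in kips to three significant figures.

64.4 kips

R_n = μ · D_u · h_f · T_b · n_s · n_b = 0.3 × 1.13 × 1.0 × 19 × 1 × 10 = 64.41 kips.
Design strength φR_n = 1 × 64.41 = 64.4 kips.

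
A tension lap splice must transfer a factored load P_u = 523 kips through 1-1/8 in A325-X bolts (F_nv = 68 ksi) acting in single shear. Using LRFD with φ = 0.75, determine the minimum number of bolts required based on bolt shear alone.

A_b = π·1.125²/4 = 0.994 in².
Per-bolt design strength φR_n = 0.75 × 68 × 0.994 × 1 = 50.69 kips.
n ≥ 523 / 50.69 = 10.32 → use 11 bolts.

11 bolts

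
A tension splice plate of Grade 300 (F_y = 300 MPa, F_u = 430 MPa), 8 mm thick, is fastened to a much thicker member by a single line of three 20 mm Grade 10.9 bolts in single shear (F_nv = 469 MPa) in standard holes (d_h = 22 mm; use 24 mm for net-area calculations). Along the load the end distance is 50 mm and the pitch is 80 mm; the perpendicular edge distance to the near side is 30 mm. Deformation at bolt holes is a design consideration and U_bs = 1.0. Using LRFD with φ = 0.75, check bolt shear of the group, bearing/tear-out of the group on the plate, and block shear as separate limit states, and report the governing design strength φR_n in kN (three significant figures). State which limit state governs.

Bolt shear: A_b = π·20²/4 = 314.2 mm²; R_n = 469 × 314.2 × 3 × 1 / 1000 = 442 kN → 0.75 × 442 = 332 kN.
Bearing: edge l_c = 39, r_n = 161 kN; interior l_c = 58, r_n = 165.1 kN; R_n = 161 + 2·165.1 = 491.2 kN → 368 kN.
Block shear: A_gv = 1680, A_nv = 1200, A_nt = 144 mm²; R_n = min(0.6F_uA_nv, 0.6F_yA_gv) + U_bs·F_u·A_nt = 364.3 kN → 273 kN.
Block shear governs: 273 kN.

273 kN (block shear governs)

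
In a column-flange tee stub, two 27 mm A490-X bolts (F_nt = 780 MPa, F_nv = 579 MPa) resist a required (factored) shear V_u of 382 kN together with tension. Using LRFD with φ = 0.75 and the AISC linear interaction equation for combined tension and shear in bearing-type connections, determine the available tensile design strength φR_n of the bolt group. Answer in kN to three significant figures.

A_b = π·27²/4 = 572.6 mm²; f_rv = 382 × 1000 / (2 × 572.6) = 333.6 MPa.
F'_nt = 1.3 F_nt − (F_nt / φF_nv) f_rv = 1.3·780 − (780/(0.75·579))·333.6 = 414.8 MPa, capped at F_nt → F'_nt = 414.8 MPa.
R_n = F'_nt · A_b · n = 414.8 × 572.6 × 2 / 1000 = 475 kN.
Design strength φR_n = 0.75 × 475 = 356 kN.

356 kN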